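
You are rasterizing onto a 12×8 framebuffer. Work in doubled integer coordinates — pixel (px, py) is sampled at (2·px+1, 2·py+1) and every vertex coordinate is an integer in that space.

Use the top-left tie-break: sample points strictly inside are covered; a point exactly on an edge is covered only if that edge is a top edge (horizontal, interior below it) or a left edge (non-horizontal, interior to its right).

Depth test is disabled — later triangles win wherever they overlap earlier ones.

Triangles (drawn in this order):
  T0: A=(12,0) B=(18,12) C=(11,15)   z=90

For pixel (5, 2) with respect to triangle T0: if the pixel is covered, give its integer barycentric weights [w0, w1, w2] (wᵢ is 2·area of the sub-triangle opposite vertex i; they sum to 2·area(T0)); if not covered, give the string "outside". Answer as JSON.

T0:
  2·area = 102
  edge (12, 0)→(18, 12): d=(6,12) right/bottom  bias=-1
  edge (18, 12)→(11, 15): d=(-7,3) right/bottom  bias=-1
  edge (11, 15)→(12, 0): d=(1,-15) top-left  bias=+0
    (6,1)@(13, 3): e=[6,78,18] → #
    (7,1)@(15, 3): e=[-18,72,48] → ·
    (6,2)@(13, 5): e=[18,64,20] → #
    (7,2)@(15, 5): e=[-6,58,50] → ·
    (6,3)@(13, 7): e=[30,50,22] → #
    (7,3)@(15, 7): e=[6,44,52] → #
    (8,3)@(17, 7): e=[-18,38,82] → ·
    (6,4)@(13, 9): e=[42,36,24] → #
    (8,4)@(17, 9): e=[-6,24,84] → ·
    (6,5)@(13, 11): e=[54,22,26] → #
    (8,5)@(17, 11): e=[6,10,86] → #
    (9,5)@(19, 11): e=[-18,4,116] → ·
    (5,7)@(11, 15): e=[102,0,0] → ·  [on edge]
  covered (11 px):
    · · · · · · · · · · · ·
    · · · · · · # · · · · ·
    · · · · · · # · · · · ·
    · · · · · · # # · · · ·
    · · · · · · # # · · · ·
    · · · · · · # # # · · ·
    · · · · · · # # · · · ·
    · · · · · · · · · · · ·

Answer: "outside"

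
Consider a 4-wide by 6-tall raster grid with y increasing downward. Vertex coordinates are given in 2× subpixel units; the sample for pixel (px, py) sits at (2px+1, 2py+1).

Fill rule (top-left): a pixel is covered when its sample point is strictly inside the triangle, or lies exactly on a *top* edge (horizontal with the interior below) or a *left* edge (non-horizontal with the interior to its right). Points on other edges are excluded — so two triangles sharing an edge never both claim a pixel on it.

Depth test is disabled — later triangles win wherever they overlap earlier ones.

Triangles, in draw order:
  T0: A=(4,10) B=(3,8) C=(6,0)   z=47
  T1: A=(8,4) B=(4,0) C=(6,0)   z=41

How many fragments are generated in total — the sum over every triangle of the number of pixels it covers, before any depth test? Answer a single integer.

T0:
  2·area = 14
  edge (4, 10)→(3, 8): d=(-1,-2) top-left  bias=+0
  edge (3, 8)→(6, 0): d=(3,-8) top-left  bias=+0
  edge (6, 0)→(4, 10): d=(-2,10) right/bottom  bias=-1
    (2,1)@(5, 3): e=[9,1,4] → X
    (3,1)@(7, 3): e=[13,17,-16] → .
    (2,2)@(5, 5): e=[7,7,0] → .  [on edge]
  covered (1 px):
    . . . .
    . . X .
    . . . .
    . . . .
    . . . .
    . . . .
T1:
  2·area = 8
  edge (8, 4)→(4, 0): d=(-4,-4) top-left  bias=+0
  edge (4, 0)→(6, 0): d=(2,0) top-left  bias=+0
  edge (6, 0)→(8, 4): d=(2,4) right/bottom  bias=-1
    (2,0)@(5, 1): e=[0,2,6] → X  [on edge]
    (3,0)@(7, 1): e=[8,2,-2] → .
    (2,1)@(5, 3): e=[-8,6,10] → .
    (3,1)@(7, 3): e=[0,6,2] → X  [on edge]
    (3,2)@(7, 5): e=[-8,10,6] → .
  covered (2 px):
    . . X .
    . . . X
    . . . .
    . . . .
    . . . .
    . . . .

Result: 3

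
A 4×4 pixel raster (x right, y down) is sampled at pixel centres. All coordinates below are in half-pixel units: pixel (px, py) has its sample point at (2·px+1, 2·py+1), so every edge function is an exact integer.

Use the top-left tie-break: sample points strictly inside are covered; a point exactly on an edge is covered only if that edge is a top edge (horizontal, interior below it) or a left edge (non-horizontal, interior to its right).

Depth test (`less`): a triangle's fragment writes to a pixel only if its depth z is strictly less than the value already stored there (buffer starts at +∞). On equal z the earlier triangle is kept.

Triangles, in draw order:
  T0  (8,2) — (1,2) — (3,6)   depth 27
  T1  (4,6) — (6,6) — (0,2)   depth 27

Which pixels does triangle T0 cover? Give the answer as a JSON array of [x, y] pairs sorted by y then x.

T0:
  2·area = 28  (B↔C swapped to make it positive)
  edge (8, 2)→(3, 6): d=(-5,4) right/bottom  bias=-1
  edge (3, 6)→(1, 2): d=(-2,-4) top-left  bias=+0
  edge (1, 2)→(8, 2): d=(7,0) top-left  bias=+0
    (1,1)@(3, 3): e=[15,6,7] → #
    (2,1)@(5, 3): e=[7,14,7] → #
    (3,1)@(7, 3): e=[-1,22,7] → ·
    (1,2)@(3, 5): e=[5,2,21] → #
    (2,2)@(5, 5): e=[-3,10,21] → ·
    (1,3)@(3, 7): e=[-5,-2,35] → ·
  covered (3 px):
    · · · ·
    · # # ·
    · # · ·
    · · · ·
T1:
  2·area = 8  (B↔C swapped to make it positive)
  edge (4, 6)→(0, 2): d=(-4,-4) top-left  bias=+0
  edge (0, 2)→(6, 6): d=(6,4) right/bottom  bias=-1
  edge (6, 6)→(4, 6): d=(-2,0) right/bottom  bias=-1
    (0,1)@(1, 3): e=[0,2,6] → #  [on edge]
    (1,1)@(3, 3): e=[8,-6,6] → ·
    (0,2)@(1, 5): e=[-8,14,2] → ·
    (1,2)@(3, 5): e=[0,6,2] → #  [on edge]
    (2,2)@(5, 5): e=[8,-2,2] → ·
    (1,3)@(3, 7): e=[-8,18,-2] → ·
    (2,3)@(5, 7): e=[0,10,-2] → ·  [on edge]
  covered (2 px):
    · · · ·
    # · · ·
    · # · ·
    · · · ·

Answer: [[1,1],[2,1],[1,2]]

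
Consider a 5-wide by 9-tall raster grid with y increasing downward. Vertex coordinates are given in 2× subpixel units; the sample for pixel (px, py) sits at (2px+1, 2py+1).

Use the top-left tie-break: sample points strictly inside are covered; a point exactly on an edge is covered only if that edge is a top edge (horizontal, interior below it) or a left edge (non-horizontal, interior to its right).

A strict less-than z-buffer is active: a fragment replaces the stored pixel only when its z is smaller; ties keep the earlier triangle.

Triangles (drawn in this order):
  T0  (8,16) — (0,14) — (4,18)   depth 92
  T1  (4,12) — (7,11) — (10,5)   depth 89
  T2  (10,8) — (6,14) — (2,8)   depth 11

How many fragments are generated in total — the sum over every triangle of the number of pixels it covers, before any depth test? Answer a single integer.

T0:
  2·area = 24  (B↔C swapped to make it positive)
  edge (8, 16)→(4, 18): d=(-4,2) right/bottom  bias=-1
  edge (4, 18)→(0, 14): d=(-4,-4) top-left  bias=+0
  edge (0, 14)→(8, 16): d=(8,2) right/bottom  bias=-1
    (0,7)@(1, 15): e=[18,0,6] → #  [on edge]
    (1,7)@(3, 15): e=[14,8,2] → #
    (2,7)@(5, 15): e=[10,16,-2] → ·
    (0,8)@(1, 17): e=[10,-8,22] → ·
    (1,8)@(3, 17): e=[6,0,18] → #  [on edge]
    (2,8)@(5, 17): e=[2,8,14] → #
    (3,8)@(7, 17): e=[-2,16,10] → ·
  covered (4 px):
    · · · · ·
    · · · · ·
    · · · · ·
    · · · · ·
    · · · · ·
    · · · · ·
    · · · · ·
    # # · · ·
    · # # · ·
T1:
  2·area = 15  (B↔C swapped to make it positive)
  edge (4, 12)→(10, 5): d=(6,-7) top-left  bias=+0
  edge (10, 5)→(7, 11): d=(-3,6) right/bottom  bias=-1
  edge (7, 11)→(4, 12): d=(-3,1) right/bottom  bias=-1
    (4,3)@(9, 7): e=[5,0,10] → ·  [on edge]
    (3,4)@(7, 9): e=[3,6,6] → #
    (4,4)@(9, 9): e=[17,-6,4] → ·
    (2,5)@(5, 11): e=[1,12,2] → #
    (3,5)@(7, 11): e=[15,0,0] → ·  [on edge]
    (0,6)@(1, 13): e=[-15,30,0] → ·  [on edge]
    (2,6)@(5, 13): e=[13,6,-4] → ·
    (2,7)@(5, 15): e=[25,0,-10] → ·  [on edge]
  covered (2 px):
    · · · · ·
    · · · · ·
    · · · · ·
    · · · · ·
    · · · # ·
    · · # · ·
    · · · · ·
    · · · · ·
    · · · · ·
T2:
  2·area = 48
  edge (10, 8)→(6, 14): d=(-4,6) right/bottom  bias=-1
  edge (6, 14)→(2, 8): d=(-4,-6) top-left  bias=+0
  edge (2, 8)→(10, 8): d=(8,0) top-left  bias=+0
    (1,4)@(3, 9): e=[38,2,8] → #
    (2,4)@(5, 9): e=[26,14,8] → #
    (3,4)@(7, 9): e=[14,26,8] → #
    (4,4)@(9, 9): e=[2,38,8] → #
    (1,5)@(3, 11): e=[30,-6,24] → ·
    (2,5)@(5, 11): e=[18,6,24] → #
    (4,5)@(9, 11): e=[-6,30,24] → ·
    (2,6)@(5, 13): e=[10,-2,40] → ·
    (3,6)@(7, 13): e=[-2,10,40] → ·
  covered (6 px):
    · · · · ·
    · · · · ·
    · · · · ·
    · · · · ·
    · # # # #
    · · # # ·
    · · · · ·
    · · · · ·
    · · · · ·

Result: 12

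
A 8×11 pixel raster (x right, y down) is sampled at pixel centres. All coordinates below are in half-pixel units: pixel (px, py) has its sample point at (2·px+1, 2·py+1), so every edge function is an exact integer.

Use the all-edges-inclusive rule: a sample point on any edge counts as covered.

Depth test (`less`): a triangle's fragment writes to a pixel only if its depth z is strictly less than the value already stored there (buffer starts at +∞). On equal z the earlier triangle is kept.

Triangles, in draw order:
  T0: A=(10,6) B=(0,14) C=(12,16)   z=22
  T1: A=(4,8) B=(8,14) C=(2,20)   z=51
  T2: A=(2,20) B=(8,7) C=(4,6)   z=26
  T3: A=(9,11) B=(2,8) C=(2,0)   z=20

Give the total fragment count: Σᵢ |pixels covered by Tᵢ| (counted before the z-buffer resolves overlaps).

T0:
  2·area = 116  (B↔C swapped to make it positive)
  edge (10, 6)→(12, 16): d=(2,10) inclusive
  edge (12, 16)→(0, 14): d=(-12,-2) inclusive
  edge (0, 14)→(10, 6): d=(10,-8) inclusive
    (4,0)@(9, 1): e=[0,174,-58] → ·  [on edge]
    (4,3)@(9, 7): e=[12,102,2] → #
    (5,3)@(11, 7): e=[-8,106,18] → ·
    (3,4)@(7, 9): e=[36,74,6] → #
    (5,4)@(11, 9): e=[-4,82,38] → ·
    (2,5)@(5, 11): e=[60,46,10] → #
    (5,5)@(11, 11): e=[0,58,58] → #  [on edge]
    (6,5)@(13, 11): e=[-20,62,74] → ·
    (1,6)@(3, 13): e=[84,18,14] → #
    (6,6)@(13, 13): e=[-16,38,94] → ·
    (1,7)@(3, 15): e=[88,-6,34] → ·
    (2,7)@(5, 15): e=[68,-2,50] → ·
    (6,10)@(13, 21): e=[0,-58,174] → ·  [on edge]
  covered (15 px):
    · · · · · · · ·
    · · · · · · · ·
    · · · · · · · ·
    · · · · # · · ·
    · · · # # · · ·
    · · # # # # · ·
    · # # # # # · ·
    · · · # # # · ·
    · · · · · · · ·
    · · · · · · · ·
    · · · · · · · ·
T1:
  2·area = 60
  edge (4, 8)→(8, 14): d=(4,6) inclusive
  edge (8, 14)→(2, 20): d=(-6,6) inclusive
  edge (2, 20)→(4, 8): d=(2,-12) inclusive
    (7,3)@(15, 7): e=[-70,0,130] → ·  [on edge]
    (6,4)@(13, 9): e=[-50,0,110] → ·  [on edge]
    (2,5)@(5, 11): e=[6,36,18] → #
    (3,5)@(7, 11): e=[-6,24,42] → ·
    (5,5)@(11, 11): e=[-30,0,90] → ·  [on edge]
    (2,6)@(5, 13): e=[14,24,22] → #
    (3,6)@(7, 13): e=[2,12,46] → #
    (4,6)@(9, 13): e=[-10,0,70] → ·  [on edge]
    (1,7)@(3, 15): e=[34,24,2] → #
    (3,7)@(7, 15): e=[10,0,50] → #  [on edge]
    (4,7)@(9, 15): e=[-2,-12,74] → ·
    (1,8)@(3, 17): e=[42,12,6] → #
    (2,8)@(5, 17): e=[30,0,30] → #  [on edge]
    (1,9)@(3, 19): e=[50,0,10] → #  [on edge]
    (0,10)@(1, 21): e=[70,0,-10] → ·  [on edge]
  covered (9 px):
    · · · · · · · ·
    · · · · · · · ·
    · · · · · · · ·
    · · · · · · · ·
    · · · · · · · ·
    · · # · · · · ·
    · · # # · · · ·
    · # # # · · · ·
    · # # · · · · ·
    · # · · · · · ·
    · · · · · · · ·
T2:
  2·area = 58  (B↔C swapped to make it positive)
  edge (2, 20)→(4, 6): d=(2,-14) inclusive
  edge (4, 6)→(8, 7): d=(4,1) inclusive
  edge (8, 7)→(2, 20): d=(-6,13) inclusive
    (2,3)@(5, 7): e=[16,3,39] → #
    (3,3)@(7, 7): e=[44,1,13] → #
    (4,3)@(9, 7): e=[72,-1,-13] → ·
    (2,4)@(5, 9): e=[20,11,27] → #
    (4,4)@(9, 9): e=[76,7,-25] → ·
    (2,5)@(5, 11): e=[24,19,15] → #
    (3,5)@(7, 11): e=[52,17,-11] → ·
    (1,6)@(3, 13): e=[0,29,29] → #  [on edge]
    (3,6)@(7, 13): e=[56,25,-23] → ·
    (1,7)@(3, 15): e=[4,37,17] → #
    (2,7)@(5, 15): e=[32,35,-9] → ·
    (1,8)@(3, 17): e=[8,45,5] → #
  covered (9 px):
    · · · · · · · ·
    · · · · · · · ·
    · · · · · · · ·
    · · # # · · · ·
    · · # # · · · ·
    · · # · · · · ·
    · # # · · · · ·
    · # · · · · · ·
    · # · · · · · ·
    · · · · · · · ·
    · · · · · · · ·
T3:
  2·area = 56
  edge (9, 11)→(2, 8): d=(-7,-3) inclusive
  edge (2, 8)→(2, 0): d=(0,-8) inclusive
  edge (2, 0)→(9, 11): d=(7,11) inclusive
    (1,1)@(3, 3): e=[38,8,10] → #
    (2,1)@(5, 3): e=[44,24,-12] → ·
    (1,2)@(3, 5): e=[24,8,24] → #
    (2,2)@(5, 5): e=[30,24,2] → #
    (3,2)@(7, 5): e=[36,40,-20] → ·
    (1,3)@(3, 7): e=[10,8,38] → #
    (3,3)@(7, 7): e=[22,40,-6] → ·
    (1,4)@(3, 9): e=[-4,8,52] → ·
    (2,4)@(5, 9): e=[2,24,30] → #
    (3,4)@(7, 9): e=[8,40,8] → #
    (4,4)@(9, 9): e=[14,56,-14] → ·
    (2,5)@(5, 11): e=[-12,24,44] → ·
    (4,5)@(9, 11): e=[0,56,0] → #  [on edge]
  covered (8 px):
    · · · · · · · ·
    · # · · · · · ·
    · # # · · · · ·
    · # # · · · · ·
    · · # # · · · ·
    · · · · # · · ·
    · · · · · · · ·
    · · · · · · · ·
    · · · · · · · ·
    · · · · · · · ·
    · · · · · · · ·

Result: 41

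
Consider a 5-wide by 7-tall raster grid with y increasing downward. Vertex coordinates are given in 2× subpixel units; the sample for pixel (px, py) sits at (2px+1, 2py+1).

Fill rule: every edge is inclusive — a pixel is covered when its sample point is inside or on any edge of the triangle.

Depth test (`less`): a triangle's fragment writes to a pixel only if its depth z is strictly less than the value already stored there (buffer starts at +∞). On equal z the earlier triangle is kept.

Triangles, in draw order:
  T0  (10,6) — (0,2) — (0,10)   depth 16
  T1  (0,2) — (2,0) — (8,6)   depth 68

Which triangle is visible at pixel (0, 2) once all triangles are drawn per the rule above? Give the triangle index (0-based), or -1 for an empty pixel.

T0:
  2·area = 80  (B↔C swapped to make it positive)
  edge (10, 6)→(0, 10): d=(-10,4) inclusive
  edge (0, 10)→(0, 2): d=(0,-8) inclusive
  edge (0, 2)→(10, 6): d=(10,4) inclusive
    (0,1)@(1, 3): e=[66,8,6] → █
    (1,1)@(3, 3): e=[58,24,-2] → ·
    (0,2)@(1, 5): e=[46,8,26] → █
    (1,2)@(3, 5): e=[38,24,18] → █
    (2,2)@(5, 5): e=[30,40,10] → █
    (3,2)@(7, 5): e=[22,56,2] → █
    (4,2)@(9, 5): e=[14,72,-6] → ·
    (0,3)@(1, 7): e=[26,8,46] → █
    (4,3)@(9, 7): e=[-6,72,14] → ·
    (0,4)@(1, 9): e=[6,8,66] → █
    (1,4)@(3, 9): e=[-2,24,58] → ·
    (2,4)@(5, 9): e=[-10,40,50] → ·
  covered (10 px):
    · · · · ·
    █ · · · ·
    █ █ █ █ ·
    █ █ █ █ ·
    █ · · · ·
    · · · · ·
    · · · · ·
T1:
  2·area = 24
  edge (0, 2)→(2, 0): d=(2,-2) inclusive
  edge (2, 0)→(8, 6): d=(6,6) inclusive
  edge (8, 6)→(0, 2): d=(-8,-4) inclusive
    (0,0)@(1, 1): e=[0,12,12] → █  [on edge]
    (1,0)@(3, 1): e=[4,0,20] → █  [on edge]
    (2,0)@(5, 1): e=[8,-12,28] → ·
    (0,1)@(1, 3): e=[4,24,-4] → ·
    (1,1)@(3, 3): e=[8,12,4] → █
    (2,1)@(5, 3): e=[12,0,12] → █  [on edge]
    (3,1)@(7, 3): e=[16,-12,20] → ·
    (1,2)@(3, 5): e=[12,24,-12] → ·
    (2,2)@(5, 5): e=[16,12,-4] → ·
    (3,2)@(7, 5): e=[20,0,4] → █  [on edge]
    (4,2)@(9, 5): e=[24,-12,12] → ·
    (3,3)@(7, 7): e=[24,12,-12] → ·
    (4,3)@(9, 7): e=[28,0,-4] → ·  [on edge]
  covered (5 px):
    █ █ · · ·
    · █ █ · ·
    · · · █ ·
    · · · · ·
    · · · · ·
    · · · · ·
    · · · · ·

Z-buffer (winner per pixel, '.' = empty):
  1 1 . . .
  0 1 1 . .
  0 0 0 0 .
  0 0 0 0 .
  0 . . . .
  . . . . .
  . . . . .

Answer: 0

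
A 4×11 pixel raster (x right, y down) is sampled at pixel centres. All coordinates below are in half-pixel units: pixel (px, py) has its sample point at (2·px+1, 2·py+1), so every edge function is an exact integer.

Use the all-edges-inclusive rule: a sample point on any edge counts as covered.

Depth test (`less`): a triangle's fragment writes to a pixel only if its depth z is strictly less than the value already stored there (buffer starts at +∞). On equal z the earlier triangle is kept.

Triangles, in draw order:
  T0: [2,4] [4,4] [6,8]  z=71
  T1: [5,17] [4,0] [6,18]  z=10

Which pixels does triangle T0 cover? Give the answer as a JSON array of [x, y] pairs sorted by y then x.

T0:
  2·area = 8
  edge (2, 4)→(4, 4): d=(2,0) inclusive
  edge (4, 4)→(6, 8): d=(2,4) inclusive
  edge (6, 8)→(2, 4): d=(-4,-4) inclusive
    (0,1)@(1, 3): e=[-2,10,0] → ·  [on edge]
    (1,2)@(3, 5): e=[2,6,0] → #  [on edge]
    (2,2)@(5, 5): e=[2,-2,8] → ·
    (1,3)@(3, 7): e=[6,10,-8] → ·
    (2,3)@(5, 7): e=[6,2,0] → #  [on edge]
    (3,3)@(7, 7): e=[6,-6,8] → ·
    (2,4)@(5, 9): e=[10,6,-8] → ·
    (3,4)@(7, 9): e=[10,-2,0] → ·  [on edge]
  covered (2 px):
    · · · ·
    · · · ·
    · # · ·
    · · # ·
    · · · ·
    · · · ·
    · · · ·
    · · · ·
    · · · ·
    · · · ·
    · · · ·
T1:
  2·area = 16
  edge (5, 17)→(4, 0): d=(-1,-17) inclusive
  edge (4, 0)→(6, 18): d=(2,18) inclusive
  edge (6, 18)→(5, 17): d=(-1,-1) inclusive
    (2,4)@(5, 9): e=[8,0,8] → #  [on edge]
    (3,4)@(7, 9): e=[42,-36,10] → ·
    (2,5)@(5, 11): e=[6,4,6] → #
    (3,5)@(7, 11): e=[40,-32,8] → ·
    (0,6)@(1, 13): e=[-64,80,0] → ·  [on edge]
    (2,6)@(5, 13): e=[4,8,4] → #
    (3,6)@(7, 13): e=[38,-28,6] → ·
    (1,7)@(3, 15): e=[-32,48,0] → ·  [on edge]
    (2,7)@(5, 15): e=[2,12,2] → #
    (3,7)@(7, 15): e=[36,-24,4] → ·
    (2,8)@(5, 17): e=[0,16,0] → #  [on edge]
    (3,8)@(7, 17): e=[34,-20,2] → ·
    (3,9)@(7, 19): e=[32,-16,0] → ·  [on edge]
  covered (5 px):
    · · · ·
    · · · ·
    · · · ·
    · · · ·
    · · # ·
    · · # ·
    · · # ·
    · · # ·
    · · # ·
    · · · ·
    · · · ·

Result: [[1,2],[2,3]]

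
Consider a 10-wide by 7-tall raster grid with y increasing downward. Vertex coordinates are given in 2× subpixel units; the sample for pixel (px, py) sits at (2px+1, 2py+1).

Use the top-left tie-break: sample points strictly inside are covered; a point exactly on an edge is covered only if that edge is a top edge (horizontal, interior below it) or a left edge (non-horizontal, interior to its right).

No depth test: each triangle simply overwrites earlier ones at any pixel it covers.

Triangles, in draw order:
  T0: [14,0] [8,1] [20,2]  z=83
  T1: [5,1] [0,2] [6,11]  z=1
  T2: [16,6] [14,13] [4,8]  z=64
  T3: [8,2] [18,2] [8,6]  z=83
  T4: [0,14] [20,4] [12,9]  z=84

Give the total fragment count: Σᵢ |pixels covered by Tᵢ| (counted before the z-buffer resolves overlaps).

T0:
  2·area = 18  (B↔C swapped to make it positive)
  edge (14, 0)→(20, 2): d=(6,2) right/bottom  bias=-1
  edge (20, 2)→(8, 1): d=(-12,-1) top-left  bias=+0
  edge (8, 1)→(14, 0): d=(6,-1) top-left  bias=+0
    (4,0)@(9, 1): e=[16,1,1] → #
    (5,0)@(11, 1): e=[12,3,3] → #
    (6,0)@(13, 1): e=[8,5,5] → #
    (7,0)@(15, 1): e=[4,7,7] → #
    (8,0)@(17, 1): e=[0,9,9] → ·  [on edge]
    (4,1)@(9, 3): e=[28,-23,13] → ·
    (5,1)@(11, 3): e=[24,-21,15] → ·
    (6,1)@(13, 3): e=[20,-19,17] → ·
    (7,1)@(15, 3): e=[16,-17,19] → ·
  covered (4 px):
    · · · · # # # # · ·
    · · · · · · · · · ·
    · · · · · · · · · ·
    · · · · · · · · · ·
    · · · · · · · · · ·
    · · · · · · · · · ·
    · · · · · · · · · ·
T1:
  2·area = 51  (B↔C swapped to make it positive)
  edge (5, 1)→(6, 11): d=(1,10) right/bottom  bias=-1
  edge (6, 11)→(0, 2): d=(-6,-9) top-left  bias=+0
  edge (0, 2)→(5, 1): d=(5,-1) top-left  bias=+0
    (2,0)@(5, 1): e=[0,51,0] → ·  [on edge]
    (0,1)@(1, 3): e=[42,3,6] → #
    (1,1)@(3, 3): e=[22,21,8] → #
    (2,1)@(5, 3): e=[2,39,10] → #
    (3,1)@(7, 3): e=[-18,57,12] → ·
    (0,2)@(1, 5): e=[44,-9,16] → ·
    (1,2)@(3, 5): e=[24,9,18] → #
    (3,2)@(7, 5): e=[-16,45,22] → ·
    (1,3)@(3, 7): e=[26,-3,28] → ·
    (2,3)@(5, 7): e=[6,15,30] → #
    (3,3)@(7, 7): e=[-14,33,32] → ·
    (2,4)@(5, 9): e=[8,3,40] → #
  covered (7 px):
    · · · · · · · · · ·
    # # # · · · · · · ·
    · # # · · · · · · ·
    · · # · · · · · · ·
    · · # · · · · · · ·
    · · · · · · · · · ·
    · · · · · · · · · ·
T2:
  2·area = 80
  edge (16, 6)→(14, 13): d=(-2,7) right/bottom  bias=-1
  edge (14, 13)→(4, 8): d=(-10,-5) top-left  bias=+0
  edge (4, 8)→(16, 6): d=(12,-2) top-left  bias=+0
    (5,3)@(11, 7): e=[33,45,2] → #
    (6,3)@(13, 7): e=[19,55,6] → #
    (7,3)@(15, 7): e=[5,65,10] → #
    (8,3)@(17, 7): e=[-9,75,14] → ·
    (3,4)@(7, 9): e=[57,5,18] → #
    (4,4)@(9, 9): e=[43,15,22] → #
    (8,4)@(17, 9): e=[-13,55,38] → ·
    (3,5)@(7, 11): e=[53,-15,42] → ·
    (4,5)@(9, 11): e=[39,-5,46] → ·
    (5,5)@(11, 11): e=[25,5,50] → #
    (7,5)@(15, 11): e=[-3,25,58] → ·
    (5,6)@(11, 13): e=[21,-15,74] → ·
  covered (10 px):
    · · · · · · · · · ·
    · · · · · · · · · ·
    · · · · · · · · · ·
    · · · · · # # # · ·
    · · · # # # # # · ·
    · · · · · # # · · ·
    · · · · · · · · · ·
T3:
  2·area = 40
  edge (8, 2)→(18, 2): d=(10,0) top-left  bias=+0
  edge (18, 2)→(8, 6): d=(-10,4) right/bottom  bias=-1
  edge (8, 6)→(8, 2): d=(0,-4) top-left  bias=+0
    (4,1)@(9, 3): e=[10,26,4] → #
    (5,1)@(11, 3): e=[10,18,12] → #
    (6,1)@(13, 3): e=[10,10,20] → #
    (7,1)@(15, 3): e=[10,2,28] → #
    (8,1)@(17, 3): e=[10,-6,36] → ·
    (4,2)@(9, 5): e=[30,6,4] → #
    (5,2)@(11, 5): e=[30,-2,12] → ·
    (6,2)@(13, 5): e=[30,-10,20] → ·
    (7,2)@(15, 5): e=[30,-18,28] → ·
    (4,3)@(9, 7): e=[50,-14,4] → ·
  covered (5 px):
    · · · · · · · · · ·
    · · · · # # # # · ·
    · · · · # · · · · ·
    · · · · · · · · · ·
    · · · · · · · · · ·
    · · · · · · · · · ·
    · · · · · · · · · ·
T4:
  2·area = 20
  edge (0, 14)→(20, 4): d=(20,-10) top-left  bias=+0
  edge (20, 4)→(12, 9): d=(-8,5) right/bottom  bias=-1
  edge (12, 9)→(0, 14): d=(-12,5) right/bottom  bias=-1
    (7,3)@(15, 7): e=[10,1,9] → #
    (8,3)@(17, 7): e=[30,-9,-1] → ·
    (5,4)@(11, 9): e=[10,5,5] → #
    (6,4)@(13, 9): e=[30,-5,-5] → ·
    (7,4)@(15, 9): e=[50,-15,-15] → ·
    (3,5)@(7, 11): e=[10,9,1] → #
    (4,5)@(9, 11): e=[30,-1,-9] → ·
    (5,5)@(11, 11): e=[50,-11,-19] → ·
    (3,6)@(7, 13): e=[50,-7,-23] → ·
  covered (3 px):
    · · · · · · · · · ·
    · · · · · · · · · ·
    · · · · · · · · · ·
    · · · · · · · # · ·
    · · · · · # · · · ·
    · · · # · · · · · ·
    · · · · · · · · · ·

Final: 29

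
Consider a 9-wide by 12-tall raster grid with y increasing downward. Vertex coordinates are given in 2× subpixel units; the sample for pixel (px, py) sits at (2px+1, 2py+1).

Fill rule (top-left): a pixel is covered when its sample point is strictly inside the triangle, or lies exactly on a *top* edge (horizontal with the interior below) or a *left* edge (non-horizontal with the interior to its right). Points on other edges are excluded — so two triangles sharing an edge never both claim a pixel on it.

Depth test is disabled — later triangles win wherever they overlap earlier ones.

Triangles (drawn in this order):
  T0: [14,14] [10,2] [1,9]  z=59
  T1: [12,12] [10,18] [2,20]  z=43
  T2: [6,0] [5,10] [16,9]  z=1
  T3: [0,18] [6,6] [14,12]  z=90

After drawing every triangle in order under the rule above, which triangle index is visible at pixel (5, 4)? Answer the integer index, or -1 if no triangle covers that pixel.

T0:
  2·area = 136  (B↔C swapped to make it positive)
  edge (14, 14)→(1, 9): d=(-13,-5) top-left  bias=+0
  edge (1, 9)→(10, 2): d=(9,-7) top-left  bias=+0
  edge (10, 2)→(14, 14): d=(4,12) right/bottom  bias=-1
    (4,1)@(9, 3): e=[118,2,16] → █
    (5,1)@(11, 3): e=[128,16,-8] → ·
    (3,2)@(7, 5): e=[82,6,48] → █
    (5,2)@(11, 5): e=[102,34,0] → ·  [on edge]
    (2,3)@(5, 7): e=[46,10,80] → █
    (5,3)@(11, 7): e=[76,52,8] → █
    (6,3)@(13, 7): e=[86,66,-16] → ·
    (0,4)@(1, 9): e=[0,0,136] → █  [on edge]
    (1,4)@(3, 9): e=[10,14,112] → █
    (6,4)@(13, 9): e=[60,84,-8] → ·
    (0,5)@(1, 11): e=[-26,18,144] → ·
    (1,5)@(3, 11): e=[-16,32,120] → ·
    (6,5)@(13, 11): e=[34,102,0] → ·  [on edge]
    (7,8)@(15, 17): e=[-34,170,0] → ·  [on edge]
    (8,11)@(17, 23): e=[-102,238,0] → ·  [on edge]
  covered (17 px):
    · · · · · · · · ·
    · · · · █ · · · ·
    · · · █ █ · · · ·
    · · █ █ █ █ · · ·
    █ █ █ █ █ █ · · ·
    · · · █ █ █ · · ·
    · · · · · · █ · ·
    · · · · · · · · ·
    · · · · · · · · ·
    · · · · · · · · ·
    · · · · · · · · ·
    · · · · · · · · ·
T1:
  2·area = 44
  edge (12, 12)→(10, 18): d=(-2,6) right/bottom  bias=-1
  edge (10, 18)→(2, 20): d=(-8,2) right/bottom  bias=-1
  edge (2, 20)→(12, 12): d=(10,-8) top-left  bias=+0
    (7,1)@(15, 3): e=[0,110,-66] → ·  [on edge]
    (6,4)@(13, 9): e=[0,66,-22] → ·  [on edge]
    (5,6)@(11, 13): e=[4,38,2] → █
    (6,6)@(13, 13): e=[-8,34,18] → ·
    (4,7)@(9, 15): e=[12,26,6] → █
    (5,7)@(11, 15): e=[0,22,22] → ·  [on edge]
    (3,8)@(7, 17): e=[20,14,10] → █
    (5,8)@(11, 17): e=[-4,6,42] → ·
    (2,9)@(5, 19): e=[28,2,14] → █
    (3,9)@(7, 19): e=[16,-2,30] → ·
    (4,9)@(9, 19): e=[4,-6,46] → ·
    (2,10)@(5, 21): e=[24,-14,34] → ·
    (4,10)@(9, 21): e=[0,-22,66] → ·  [on edge]
  covered (5 px):
    · · · · · · · · ·
    · · · · · · · · ·
    · · · · · · · · ·
    · · · · · · · · ·
    · · · · · · · · ·
    · · · · · · · · ·
    · · · · · █ · · ·
    · · · · █ · · · ·
    · · · █ █ · · · ·
    · · █ · · · · · ·
    · · · · · · · · ·
    · · · · · · · · ·
T2:
  2·area = 109  (B↔C swapped to make it positive)
  edge (6, 0)→(16, 9): d=(10,9) right/bottom  bias=-1
  edge (16, 9)→(5, 10): d=(-11,1) right/bottom  bias=-1
  edge (5, 10)→(6, 0): d=(1,-10) top-left  bias=+0
    (3,0)@(7, 1): e=[1,97,11] → █
    (4,0)@(9, 1): e=[-17,95,31] → ·
    (3,1)@(7, 3): e=[21,75,13] → █
    (4,1)@(9, 3): e=[3,73,33] → █
    (5,1)@(11, 3): e=[-15,71,53] → ·
    (3,2)@(7, 5): e=[41,53,15] → █
    (5,2)@(11, 5): e=[5,49,55] → █
    (6,2)@(13, 5): e=[-13,47,75] → ·
    (3,3)@(7, 7): e=[61,31,17] → █
    (6,3)@(13, 7): e=[7,25,77] → █
    (7,3)@(15, 7): e=[-11,23,97] → ·
    (3,4)@(7, 9): e=[81,9,19] → █
  covered (15 px):
    · · · █ · · · · ·
    · · · █ █ · · · ·
    · · · █ █ █ · · ·
    · · · █ █ █ █ · ·
    · · · █ █ █ █ █ ·
    · · · · · · · · ·
    · · · · · · · · ·
    · · · · · · · · ·
    · · · · · · · · ·
    · · · · · · · · ·
    · · · · · · · · ·
    · · · · · · · · ·
T3:
  2·area = 132
  edge (0, 18)→(6, 6): d=(6,-12) top-left  bias=+0
  edge (6, 6)→(14, 12): d=(8,6) right/bottom  bias=-1
  edge (14, 12)→(0, 18): d=(-14,6) right/bottom  bias=-1
    (3,3)@(7, 7): e=[18,2,112] → █
    (4,3)@(9, 7): e=[42,-10,100] → ·
    (2,4)@(5, 9): e=[6,30,96] → █
    (4,4)@(9, 9): e=[54,6,72] → █
    (5,4)@(11, 9): e=[78,-6,60] → ·
    (2,5)@(5, 11): e=[18,46,68] → █
    (5,5)@(11, 11): e=[90,10,32] → █
    (6,5)@(13, 11): e=[114,-2,20] → ·
    (1,6)@(3, 13): e=[6,74,52] → █
    (6,6)@(13, 13): e=[126,14,-8] → ·
    (1,7)@(3, 15): e=[18,90,24] → █
    (3,7)@(7, 15): e=[66,66,0] → ·  [on edge]
  covered (16 px):
    · · · · · · · · ·
    · · · · · · · · ·
    · · · · · · · · ·
    · · · █ · · · · ·
    · · █ █ █ · · · ·
    · · █ █ █ █ · · ·
    · █ █ █ █ █ · · ·
    · █ █ · · · · · ·
    █ · · · · · · · ·
    · · · · · · · · ·
    · · · · · · · · ·
    · · · · · · · · ·

Z-buffer (winner per pixel, '.' = empty):
  . . . 2 . . . . .
  . . . 2 2 . . . .
  . . . 2 2 2 . . .
  . . 0 3 2 2 2 . .
  0 0 3 3 3 2 2 2 .
  . . 3 3 3 3 . . .
  . 3 3 3 3 3 0 . .
  . 3 3 . 1 . . . .
  3 . . 1 1 . . . .
  . . 1 . . . . . .
  . . . . . . . . .
  . . . . . . . . .

Final: 2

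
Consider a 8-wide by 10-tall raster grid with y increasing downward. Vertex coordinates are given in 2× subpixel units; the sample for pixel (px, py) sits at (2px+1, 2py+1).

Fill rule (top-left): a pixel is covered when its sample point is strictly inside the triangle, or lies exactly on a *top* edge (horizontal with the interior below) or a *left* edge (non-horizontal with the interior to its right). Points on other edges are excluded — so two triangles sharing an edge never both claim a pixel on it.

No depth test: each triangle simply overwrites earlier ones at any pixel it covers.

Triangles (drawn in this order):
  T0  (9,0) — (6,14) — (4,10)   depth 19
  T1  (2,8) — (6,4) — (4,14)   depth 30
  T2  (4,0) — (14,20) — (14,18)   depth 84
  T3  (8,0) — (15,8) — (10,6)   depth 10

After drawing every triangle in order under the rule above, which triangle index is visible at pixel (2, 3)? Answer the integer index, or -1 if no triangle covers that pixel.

T0:
  2·area = 40
  edge (9, 0)→(6, 14): d=(-3,14) right/bottom  bias=-1
  edge (6, 14)→(4, 10): d=(-2,-4) top-left  bias=+0
  edge (4, 10)→(9, 0): d=(5,-10) top-left  bias=+0
    (3,2)@(7, 5): e=[13,22,5] → █
    (4,2)@(9, 5): e=[-15,30,25] → ·
    (3,3)@(7, 7): e=[7,18,15] → █
    (4,3)@(9, 7): e=[-21,26,35] → ·
    (2,4)@(5, 9): e=[29,6,5] → █
    (4,4)@(9, 9): e=[-27,22,45] → ·
    (2,5)@(5, 11): e=[23,2,15] → █
    (3,5)@(7, 11): e=[-5,10,35] → ·
    (2,6)@(5, 13): e=[17,-2,25] → ·
  covered (5 px):
    · · · · · · · ·
    · · · · · · · ·
    · · · █ · · · ·
    · · · █ · · · ·
    · · █ █ · · · ·
    · · █ · · · · ·
    · · · · · · · ·
    · · · · · · · ·
    · · · · · · · ·
    · · · · · · · ·
T1:
  2·area = 32
  edge (2, 8)→(6, 4): d=(4,-4) top-left  bias=+0
  edge (6, 4)→(4, 14): d=(-2,10) right/bottom  bias=-1
  edge (4, 14)→(2, 8): d=(-2,-6) top-left  bias=+0
    (4,0)@(9, 1): e=[0,-24,56] → ·  [on edge]
    (3,1)@(7, 3): e=[0,-8,40] → ·  [on edge]
    (0,2)@(1, 5): e=[-16,48,0] → ·  [on edge]
    (2,2)@(5, 5): e=[0,8,24] → █  [on edge]
    (3,2)@(7, 5): e=[8,-12,36] → ·
    (1,3)@(3, 7): e=[0,24,8] → █  [on edge]
    (3,3)@(7, 7): e=[16,-16,32] → ·
    (0,4)@(1, 9): e=[0,40,-8] → ·  [on edge]
    (1,4)@(3, 9): e=[8,20,4] → █
    (2,4)@(5, 9): e=[16,0,16] → ·  [on edge]
    (1,5)@(3, 11): e=[16,16,0] → █  [on edge]
    (2,5)@(5, 11): e=[24,-4,12] → ·
    (2,8)@(5, 17): e=[48,-16,0] → ·  [on edge]
    (1,9)@(3, 19): e=[48,0,-16] → ·  [on edge]
  covered (5 px):
    · · · · · · · ·
    · · · · · · · ·
    · · █ · · · · ·
    · █ █ · · · · ·
    · █ · · · · · ·
    · █ · · · · · ·
    · · · · · · · ·
    · · · · · · · ·
    · · · · · · · ·
    · · · · · · · ·
T2:
  2·area = 20  (B↔C swapped to make it positive)
  edge (4, 0)→(14, 18): d=(10,18) right/bottom  bias=-1
  edge (14, 18)→(14, 20): d=(0,2) right/bottom  bias=-1
  edge (14, 20)→(4, 0): d=(-10,-20) top-left  bias=+0
    (4,4)@(9, 9): e=[0,10,10] → ·  [on edge]
    (5,6)@(11, 13): e=[4,6,10] → █
    (6,6)@(13, 13): e=[-32,2,50] → ·
    (5,7)@(11, 15): e=[24,6,-10] → ·
    (6,8)@(13, 17): e=[8,2,10] → █
    (7,8)@(15, 17): e=[-28,-2,50] → ·
    (6,9)@(13, 19): e=[28,2,-10] → ·
  covered (2 px):
    · · · · · · · ·
    · · · · · · · ·
    · · · · · · · ·
    · · · · · · · ·
    · · · · · · · ·
    · · · · · · · ·
    · · · · · █ · ·
    · · · · · · · ·
    · · · · · · █ ·
    · · · · · · · ·
T3:
  2·area = 26
  edge (8, 0)→(15, 8): d=(7,8) right/bottom  bias=-1
  edge (15, 8)→(10, 6): d=(-5,-2) top-left  bias=+0
  edge (10, 6)→(8, 0): d=(-2,-6) top-left  bias=+0
    (4,1)@(9, 3): e=[13,13,0] → █  [on edge]
    (5,1)@(11, 3): e=[-3,17,12] → ·
    (4,2)@(9, 5): e=[27,3,-4] → ·
    (5,2)@(11, 5): e=[11,7,8] → █
    (6,2)@(13, 5): e=[-5,11,20] → ·
    (5,3)@(11, 7): e=[25,-3,4] → ·
    (6,3)@(13, 7): e=[9,1,16] → █
    (7,3)@(15, 7): e=[-7,5,28] → ·
    (5,4)@(11, 9): e=[39,-13,0] → ·  [on edge]
    (6,4)@(13, 9): e=[23,-9,12] → ·
    (6,7)@(13, 15): e=[65,-39,0] → ·  [on edge]
  covered (3 px):
    · · · · · · · ·
    · · · · █ · · ·
    · · · · · █ · ·
    · · · · · · █ ·
    · · · · · · · ·
    · · · · · · · ·
    · · · · · · · ·
    · · · · · · · ·
    · · · · · · · ·
    · · · · · · · ·

Z-buffer (winner per pixel, '.' = empty):
  . . . . . . . .
  . . . . 3 . . .
  . . 1 0 . 3 . .
  . 1 1 0 . . 3 .
  . 1 0 0 . . . .
  . 1 0 . . . . .
  . . . . . 2 . .
  . . . . . . . .
  . . . . . . 2 .
  . . . . . . . .

Final: 1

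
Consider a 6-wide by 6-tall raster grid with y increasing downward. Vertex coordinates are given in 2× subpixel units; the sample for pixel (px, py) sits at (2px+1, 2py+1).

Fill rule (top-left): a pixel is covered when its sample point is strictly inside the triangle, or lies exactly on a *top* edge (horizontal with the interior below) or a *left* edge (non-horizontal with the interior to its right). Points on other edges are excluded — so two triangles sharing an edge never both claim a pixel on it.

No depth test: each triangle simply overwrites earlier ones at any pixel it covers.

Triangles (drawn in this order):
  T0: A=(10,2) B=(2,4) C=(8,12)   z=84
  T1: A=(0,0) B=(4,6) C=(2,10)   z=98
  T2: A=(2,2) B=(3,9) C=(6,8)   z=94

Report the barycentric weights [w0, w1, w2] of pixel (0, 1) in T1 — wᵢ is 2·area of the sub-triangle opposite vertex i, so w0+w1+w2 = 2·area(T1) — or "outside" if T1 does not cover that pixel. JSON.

T0:
  2·area = 76  (B↔C swapped to make it positive)
  edge (10, 2)→(8, 12): d=(-2,10) right/bottom  bias=-1
  edge (8, 12)→(2, 4): d=(-6,-8) top-left  bias=+0
  edge (2, 4)→(10, 2): d=(8,-2) top-left  bias=+0
    (3,1)@(7, 3): e=[28,46,2] → █
    (4,1)@(9, 3): e=[8,62,6] → █
    (5,1)@(11, 3): e=[-12,78,10] → ·
    (1,2)@(3, 5): e=[64,2,10] → █
    (2,2)@(5, 5): e=[44,18,14] → █
    (5,2)@(11, 5): e=[-16,66,26] → ·
    (1,3)@(3, 7): e=[60,-10,26] → ·
    (2,3)@(5, 7): e=[40,6,30] → █
    (4,3)@(9, 7): e=[0,38,38] → ·  [on edge]
    (2,4)@(5, 9): e=[36,-6,46] → ·
    (3,4)@(7, 9): e=[16,10,50] → █
    (4,4)@(9, 9): e=[-4,26,54] → ·
  covered (9 px):
    · · · · · ·
    · · · █ █ ·
    · █ █ █ █ ·
    · · █ █ · ·
    · · · █ · ·
    · · · · · ·
T1:
  2·area = 28
  edge (0, 0)→(4, 6): d=(4,6) right/bottom  bias=-1
  edge (4, 6)→(2, 10): d=(-2,4) right/bottom  bias=-1
  edge (2, 10)→(0, 0): d=(-2,-10) top-left  bias=+0
    (0,1)@(1, 3): e=[6,18,4] → █
    (1,1)@(3, 3): e=[-6,10,24] → ·
    (0,2)@(1, 5): e=[14,14,0] → █  [on edge]
    (1,2)@(3, 5): e=[2,6,20] → █
    (2,2)@(5, 5): e=[-10,-2,40] → ·
    (0,3)@(1, 7): e=[22,10,-4] → ·
    (1,3)@(3, 7): e=[10,2,16] → █
    (2,3)@(5, 7): e=[-2,-6,36] → ·
    (1,4)@(3, 9): e=[18,-2,12] → ·
  covered (4 px):
    · · · · · ·
    █ · · · · ·
    █ █ · · · ·
    · █ · · · ·
    · · · · · ·
    · · · · · ·
T2:
  2·area = 22  (B↔C swapped to make it positive)
  edge (2, 2)→(6, 8): d=(4,6) right/bottom  bias=-1
  edge (6, 8)→(3, 9): d=(-3,1) right/bottom  bias=-1
  edge (3, 9)→(2, 2): d=(-1,-7) top-left  bias=+0
    (1,2)@(3, 5): e=[6,12,4] → █
    (2,2)@(5, 5): e=[-6,10,18] → ·
    (1,3)@(3, 7): e=[14,6,2] → █
    (2,3)@(5, 7): e=[2,4,16] → █
    (3,3)@(7, 7): e=[-10,2,30] → ·
    (4,3)@(9, 7): e=[-22,0,44] → ·  [on edge]
    (1,4)@(3, 9): e=[22,0,0] → ·  [on edge]
    (2,4)@(5, 9): e=[10,-2,14] → ·
  covered (3 px):
    · · · · · ·
    · · · · · ·
    · █ · · · ·
    · █ █ · · ·
    · · · · · ·
    · · · · · ·

Result: [18,4,6]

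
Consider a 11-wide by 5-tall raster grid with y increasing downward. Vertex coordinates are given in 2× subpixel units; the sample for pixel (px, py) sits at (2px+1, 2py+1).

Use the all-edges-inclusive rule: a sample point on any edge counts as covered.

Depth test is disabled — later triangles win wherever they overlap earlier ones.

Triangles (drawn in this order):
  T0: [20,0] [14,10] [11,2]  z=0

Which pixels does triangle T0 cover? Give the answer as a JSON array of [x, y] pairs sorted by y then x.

T0:
  2·area = 78
  edge (20, 0)→(14, 10): d=(-6,10) inclusive
  edge (14, 10)→(11, 2): d=(-3,-8) inclusive
  edge (11, 2)→(20, 0): d=(9,-2) inclusive
    (8,0)@(17, 1): e=[24,51,3] → X
    (9,0)@(19, 1): e=[4,67,7] → X
    (10,0)@(21, 1): e=[-16,83,11] → .
    (6,1)@(13, 3): e=[52,13,13] → X
    (7,1)@(15, 3): e=[32,29,17] → X
    (9,1)@(19, 3): e=[-8,61,25] → .
    (6,2)@(13, 5): e=[40,7,31] → X
    (8,2)@(17, 5): e=[0,39,39] → X  [on edge]
    (9,2)@(19, 5): e=[-20,55,43] → .
    (6,3)@(13, 7): e=[28,1,49] → X
    (8,3)@(17, 7): e=[-12,33,57] → .
    (6,4)@(13, 9): e=[16,-5,67] → .
  covered (10 px):
    . . . . . . . . X X .
    . . . . . . X X X . .
    . . . . . . X X X . .
    . . . . . . X X . . .
    . . . . . . . . . . .

Result: [[8,0],[9,0],[6,1],[7,1],[8,1],[6,2],[7,2],[8,2],[6,3],[7,3]]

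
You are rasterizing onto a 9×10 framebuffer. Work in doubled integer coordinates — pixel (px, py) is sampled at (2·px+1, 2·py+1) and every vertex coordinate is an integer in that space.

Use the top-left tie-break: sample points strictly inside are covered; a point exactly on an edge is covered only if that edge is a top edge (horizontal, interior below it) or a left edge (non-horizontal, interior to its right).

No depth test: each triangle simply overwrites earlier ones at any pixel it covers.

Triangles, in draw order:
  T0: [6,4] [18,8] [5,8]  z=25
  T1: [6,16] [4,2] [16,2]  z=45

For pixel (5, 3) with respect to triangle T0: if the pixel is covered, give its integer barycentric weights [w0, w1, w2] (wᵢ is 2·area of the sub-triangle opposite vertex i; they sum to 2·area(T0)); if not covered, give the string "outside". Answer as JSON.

T0:
  2·area = 52
  edge (6, 4)→(18, 8): d=(12,4) right/bottom  bias=-1
  edge (18, 8)→(5, 8): d=(-13,0) right/bottom  bias=-1
  edge (5, 8)→(6, 4): d=(1,-4) top-left  bias=+0
    (1,1)@(3, 3): e=[0,65,-13] → .  [on edge]
    (3,2)@(7, 5): e=[8,39,5] → X
    (4,2)@(9, 5): e=[0,39,13] → .  [on edge]
    (3,3)@(7, 7): e=[32,13,7] → X
    (4,3)@(9, 7): e=[24,13,15] → X
    (5,3)@(11, 7): e=[16,13,23] → X
    (6,3)@(13, 7): e=[8,13,31] → X
    (7,3)@(15, 7): e=[0,13,39] → .  [on edge]
    (3,4)@(7, 9): e=[56,-13,9] → .
    (4,4)@(9, 9): e=[48,-13,17] → .
    (5,4)@(11, 9): e=[40,-13,25] → .
    (6,4)@(13, 9): e=[32,-13,33] → .
  covered (5 px):
    . . . . . . . . .
    . . . . . . . . .
    . . . X . . . . .
    . . . X X X X . .
    . . . . . . . . .
    . . . . . . . . .
    . . . . . . . . .
    . . . . . . . . .
    . . . . . . . . .
    . . . . . . . . .
T1:
  2·area = 168
  edge (6, 16)→(4, 2): d=(-2,-14) top-left  bias=+0
  edge (4, 2)→(16, 2): d=(12,0) top-left  bias=+0
  edge (16, 2)→(6, 16): d=(-10,14) right/bottom  bias=-1
    (2,1)@(5, 3): e=[12,12,144] → X
    (3,1)@(7, 3): e=[40,12,116] → X
    (4,1)@(9, 3): e=[68,12,88] → X
    (5,1)@(11, 3): e=[96,12,60] → X
    (6,1)@(13, 3): e=[124,12,32] → X
    (7,1)@(15, 3): e=[152,12,4] → X
    (8,1)@(17, 3): e=[180,12,-24] → .
    (2,2)@(5, 5): e=[8,36,124] → X
    (7,2)@(15, 5): e=[148,36,-16] → .
    (2,3)@(5, 7): e=[4,60,104] → X
    (6,3)@(13, 7): e=[116,60,-8] → .
    (2,4)@(5, 9): e=[0,84,84] → X  [on edge]
    (5,4)@(11, 9): e=[84,84,0] → .  [on edge]
  covered (21 px):
    . . . . . . . . .
    . . X X X X X X .
    . . X X X X X . .
    . . X X X X . . .
    . . X X X . . . .
    . . . X X . . . .
    . . . X . . . . .
    . . . . . . . . .
    . . . . . . . . .
    . . . . . . . . .

Result: [13,23,16]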